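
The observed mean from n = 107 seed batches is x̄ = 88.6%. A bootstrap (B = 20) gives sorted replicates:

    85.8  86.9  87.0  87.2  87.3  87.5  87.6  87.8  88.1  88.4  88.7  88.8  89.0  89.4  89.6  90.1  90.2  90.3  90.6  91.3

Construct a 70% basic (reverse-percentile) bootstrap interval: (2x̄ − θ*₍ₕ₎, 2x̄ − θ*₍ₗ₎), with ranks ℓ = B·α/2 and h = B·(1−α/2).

Percentile endpoints at ranks 3 and 17: θ*₍3₎ = 87.0, θ*₍17₎ = 90.2.
Basic interval reflects these around x̄:
  lower = 2 × 88.6 − 90.2 = 87.0
  upper = 2 × 88.6 − 87.0 = 90.2

(87.0, 90.2)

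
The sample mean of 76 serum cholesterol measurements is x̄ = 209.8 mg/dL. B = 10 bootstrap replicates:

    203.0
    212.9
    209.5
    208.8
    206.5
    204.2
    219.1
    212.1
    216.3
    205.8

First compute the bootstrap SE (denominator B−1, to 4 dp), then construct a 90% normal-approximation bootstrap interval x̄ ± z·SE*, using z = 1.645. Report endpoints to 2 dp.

(201.14, 218.46)

Mean of replicates = 209.8200; sum of squared deviations = 249.2160; SE* = √(249.2160/9) = 5.2622
Margin = 1.645 × 5.2622 = 8.656
Interval: 209.8 ± 8.656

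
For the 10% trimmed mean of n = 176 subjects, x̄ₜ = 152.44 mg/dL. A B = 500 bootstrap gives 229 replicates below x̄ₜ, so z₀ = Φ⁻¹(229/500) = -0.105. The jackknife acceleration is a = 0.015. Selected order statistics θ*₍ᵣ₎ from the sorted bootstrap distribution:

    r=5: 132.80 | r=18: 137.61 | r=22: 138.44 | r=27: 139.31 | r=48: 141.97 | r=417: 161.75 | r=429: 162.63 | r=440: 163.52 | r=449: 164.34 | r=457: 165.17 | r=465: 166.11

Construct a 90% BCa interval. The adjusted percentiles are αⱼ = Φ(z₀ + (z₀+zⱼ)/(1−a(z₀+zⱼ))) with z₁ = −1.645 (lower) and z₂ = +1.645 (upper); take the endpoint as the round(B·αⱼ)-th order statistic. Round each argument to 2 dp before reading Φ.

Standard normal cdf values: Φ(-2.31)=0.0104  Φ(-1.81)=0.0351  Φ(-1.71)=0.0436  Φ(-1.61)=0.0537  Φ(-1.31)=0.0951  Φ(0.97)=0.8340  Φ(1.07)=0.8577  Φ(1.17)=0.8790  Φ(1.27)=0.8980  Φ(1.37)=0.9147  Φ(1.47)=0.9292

Lower: z₀ + z₁ = -0.105 + (-1.645) = -1.750; 1 − a(z₀+z₁) = 1 − (0.015)(-1.750) = 1.0263; argument = -0.105 + (-1.750)/1.0263 = -1.8102 → -1.81.
α₁ = Φ(-1.81) = 0.0351; rank = round(500 × 0.0351) = 18; θ*₍18₎ = 137.61.
Upper: z₀ + z₂ = 1.540; 1 − a(z₀+z₂) = 0.9769; argument = 1.4714 → 1.47; α₂ = 0.9292; rank = 465; θ*₍465₎ = 166.11.

(137.61, 166.11)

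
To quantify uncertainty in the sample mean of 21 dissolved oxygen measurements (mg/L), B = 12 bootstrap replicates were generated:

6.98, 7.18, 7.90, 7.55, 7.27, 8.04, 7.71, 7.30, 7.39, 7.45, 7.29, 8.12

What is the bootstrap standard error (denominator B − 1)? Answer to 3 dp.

SE* = 0.357

Bootstrap SE is the standard deviation of the 12 replicate means.
Mean of replicates: (6.98 + 7.18 + 7.90 + 7.55 + 7.27 + 8.04 + 7.71 + 7.30 + 7.39 + 7.45 + 7.29 + 8.12) / 12 = 90.1800 / 12 = 7.5150
Sum of squared deviations: (−0.5350)² + (−0.3350)² + (+0.3850)² + (+0.0350)² + (−0.2450)² + (+0.5250)² + (+0.1950)² + (−0.2150)² + (−0.1250)² + (−0.0650)² + (−0.2250)² + (+0.6050)² = 1.4043
Variance = 1.4043 / 11 = 0.1277
SE* = √0.1277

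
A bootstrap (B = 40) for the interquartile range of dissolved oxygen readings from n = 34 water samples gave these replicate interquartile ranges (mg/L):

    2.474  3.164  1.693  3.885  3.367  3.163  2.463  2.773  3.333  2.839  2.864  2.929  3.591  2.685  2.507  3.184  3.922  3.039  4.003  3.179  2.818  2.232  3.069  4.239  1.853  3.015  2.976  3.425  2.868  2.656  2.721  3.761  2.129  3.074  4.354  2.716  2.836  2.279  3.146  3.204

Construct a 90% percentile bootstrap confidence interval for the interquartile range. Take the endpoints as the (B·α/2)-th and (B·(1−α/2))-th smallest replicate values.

Sorted replicates: 1.693, 1.853, 2.129, 2.232, 2.279, 2.463, 2.474, 2.507, 2.656, 2.685, 2.716, 2.721, 2.773, 2.818, 2.836, 2.839, 2.864, 2.868, 2.929, 2.976, 3.015, 3.039, 3.069, 3.074, 3.146, 3.163, 3.164, 3.179, 3.184, 3.204, 3.333, 3.367, 3.425, 3.591, 3.761, 3.885, 3.922, 4.003, 4.239, 4.354
α = 0.10; lower rank = 40 × 0.050 = 2; upper rank = 40 × 0.950 = 38.
The 2nd smallest replicate is 1.853; the 38th is 4.003.

(1.853, 4.003)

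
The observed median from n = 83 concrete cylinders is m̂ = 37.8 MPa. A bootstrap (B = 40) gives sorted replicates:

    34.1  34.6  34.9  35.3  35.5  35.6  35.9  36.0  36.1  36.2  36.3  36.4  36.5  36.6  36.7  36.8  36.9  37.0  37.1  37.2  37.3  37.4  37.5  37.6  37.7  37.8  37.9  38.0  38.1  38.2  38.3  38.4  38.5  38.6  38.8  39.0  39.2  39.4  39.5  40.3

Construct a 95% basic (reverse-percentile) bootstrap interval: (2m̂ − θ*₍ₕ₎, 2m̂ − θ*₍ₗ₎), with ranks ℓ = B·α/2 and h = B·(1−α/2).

Percentile endpoints at ranks 1 and 39: θ*₍1₎ = 34.1, θ*₍39₎ = 39.5.
Basic interval reflects these around m̂:
  lower = 2 × 37.8 − 39.5 = 36.1
  upper = 2 × 37.8 − 34.1 = 41.5

(36.1, 41.5)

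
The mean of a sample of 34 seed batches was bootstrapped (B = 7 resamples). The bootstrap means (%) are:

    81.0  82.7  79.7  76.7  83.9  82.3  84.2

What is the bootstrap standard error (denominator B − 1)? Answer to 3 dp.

Bootstrap SE is the standard deviation of the 7 replicate means.
Mean of replicates: (81.0 + 82.7 + 79.7 + 76.7 + 83.9 + 82.3 + 84.2) / 7 = 570.5000 / 7 = 81.5000
Sum of squared deviations: (−0.5000)² + (+1.2000)² + (−1.8000)² + (−4.8000)² + (+2.4000)² + (+0.8000)² + (+2.7000)² = 41.6600
Variance = 41.6600 / 6 = 6.9433
SE* = √6.9433

SE* = 2.635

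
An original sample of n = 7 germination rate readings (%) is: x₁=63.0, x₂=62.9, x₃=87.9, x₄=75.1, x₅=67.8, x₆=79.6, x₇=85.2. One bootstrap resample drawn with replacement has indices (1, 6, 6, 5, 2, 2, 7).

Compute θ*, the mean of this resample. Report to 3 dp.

Resample values: 63.0, 79.6, 79.6, 67.8, 62.9, 62.9, 85.2.
Mean = (63.0 + 79.6 + 79.6 + 67.8 + 62.9 + 62.9 + 85.2) / 7 = 501.00 / 7 = 71.571

θ* = 71.571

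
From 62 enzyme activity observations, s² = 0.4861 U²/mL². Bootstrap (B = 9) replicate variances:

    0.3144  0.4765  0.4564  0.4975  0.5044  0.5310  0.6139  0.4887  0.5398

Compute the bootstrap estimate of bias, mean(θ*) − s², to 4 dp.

bias = +0.0053

mean(θ*) = (0.3144 + 0.4765 + 0.4564 + 0.4975 + 0.5044 + 0.5310 + 0.6139 + 0.4887 + 0.5398) / 9 = 0.49140
bias = 0.49140 − 0.4861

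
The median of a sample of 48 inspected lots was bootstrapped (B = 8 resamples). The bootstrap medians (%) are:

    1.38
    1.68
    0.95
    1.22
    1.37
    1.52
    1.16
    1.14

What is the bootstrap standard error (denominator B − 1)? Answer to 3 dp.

SE* = 0.232

Bootstrap SE is the standard deviation of the 8 replicate medians.
Mean of replicates: (1.38 + 1.68 + 0.95 + 1.22 + 1.37 + 1.52 + 1.16 + 1.14) / 8 = 10.4200 / 8 = 1.3025
Sum of squared deviations: (+0.0775)² + (+0.3775)² + (−0.3525)² + (−0.0825)² + (+0.0675)² + (+0.2175)² + (−0.1425)² + (−0.1625)² = 0.3782
Variance = 0.3782 / 7 = 0.0540
SE* = √0.0540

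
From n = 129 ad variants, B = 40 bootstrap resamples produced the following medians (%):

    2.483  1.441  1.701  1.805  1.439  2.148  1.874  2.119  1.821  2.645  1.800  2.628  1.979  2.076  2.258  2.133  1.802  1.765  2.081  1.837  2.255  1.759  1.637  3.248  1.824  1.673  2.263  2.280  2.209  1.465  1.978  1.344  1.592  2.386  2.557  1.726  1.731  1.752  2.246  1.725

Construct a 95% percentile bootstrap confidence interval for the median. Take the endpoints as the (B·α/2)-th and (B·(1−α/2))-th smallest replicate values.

Sorted replicates: 1.344, 1.439, 1.441, 1.465, 1.592, 1.637, 1.673, 1.701, 1.725, 1.726, 1.731, 1.752, 1.759, 1.765, 1.800, 1.802, 1.805, 1.821, 1.824, 1.837, 1.874, 1.978, 1.979, 2.076, 2.081, 2.119, 2.133, 2.148, 2.209, 2.246, 2.255, 2.258, 2.263, 2.280, 2.386, 2.483, 2.557, 2.628, 2.645, 3.248
α = 0.05; lower rank = 40 × 0.025 = 1; upper rank = 40 × 0.975 = 39.
The 1st smallest replicate is 1.344; the 39th is 2.645.

(1.344, 2.645)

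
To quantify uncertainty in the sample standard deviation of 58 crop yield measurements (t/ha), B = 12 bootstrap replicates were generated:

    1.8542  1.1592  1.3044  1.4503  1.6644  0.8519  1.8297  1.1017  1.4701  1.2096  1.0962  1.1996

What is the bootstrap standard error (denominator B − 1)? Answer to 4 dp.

SE* = 0.3108

Bootstrap SE is the standard deviation of the 12 replicate standard deviations.
Mean of replicates: (1.8542 + 1.1592 + 1.3044 + 1.4503 + 1.6644 + 0.8519 + 1.8297 + 1.1017 + 1.4701 + 1.2096 + 1.0962 + 1.1996) / 12 = 16.19130 / 12 = 1.34928
Sum of squared deviations: (+0.50492)² + (−0.19008)² + (−0.04488)² + (+0.10102)² + (+0.31512)² + (−0.49738)² + (+0.48042)² + (−0.24758)² + (+0.12082)² + (−0.13968)² + (−0.25308)² + (−0.14968)² = 1.06264
Variance = 1.06264 / 11 = 0.09660
SE* = √0.09660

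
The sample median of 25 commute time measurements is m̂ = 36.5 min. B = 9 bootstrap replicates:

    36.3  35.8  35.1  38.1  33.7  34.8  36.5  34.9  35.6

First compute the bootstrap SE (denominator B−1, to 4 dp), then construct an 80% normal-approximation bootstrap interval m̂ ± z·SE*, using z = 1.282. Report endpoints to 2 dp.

(34.89, 38.11)

Mean of replicates = 35.6444; sum of squared deviations = 12.5622; SE* = √(12.5622/8) = 1.2531
Margin = 1.282 × 1.2531 = 1.606
Interval: 36.5 ± 1.606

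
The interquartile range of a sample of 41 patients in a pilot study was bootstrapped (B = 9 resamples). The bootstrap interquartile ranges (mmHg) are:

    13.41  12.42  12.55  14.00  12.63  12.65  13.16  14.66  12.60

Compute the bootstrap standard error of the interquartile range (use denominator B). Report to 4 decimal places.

Bootstrap SE is the standard deviation of the 9 replicate interquartile ranges.
Mean of replicates: (13.41 + 12.42 + 12.55 + 14.00 + 12.63 + 12.65 + 13.16 + 14.66 + 12.60) / 9 = 118.08000 / 9 = 13.12000
Sum of squared deviations: (+0.29000)² + (−0.70000)² + (−0.57000)² + (+0.88000)² + (−0.49000)² + (−0.47000)² + (+0.04000)² + (+1.54000)² + (−0.52000)² = 4.77800
Variance = 4.77800 / 9 = 0.53089
SE* = √0.53089

SE* = 0.7286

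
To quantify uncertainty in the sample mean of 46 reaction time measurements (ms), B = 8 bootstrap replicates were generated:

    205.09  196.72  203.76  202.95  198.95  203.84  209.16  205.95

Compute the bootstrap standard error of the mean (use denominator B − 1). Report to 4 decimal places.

SE* = 3.9172

Bootstrap SE is the standard deviation of the 8 replicate means.
Mean of replicates: (205.09 + 196.72 + 203.76 + 202.95 + 198.95 + 203.84 + 209.16 + 205.95) / 8 = 1626.42000 / 8 = 203.30250
Sum of squared deviations: (+1.78750)² + (−6.58250)² + (+0.45750)² + (−0.35250)² + (−4.35250)² + (+0.53750)² + (+5.85750)² + (+2.64750)² = 107.41075
Variance = 107.41075 / 7 = 15.34439
SE* = √15.34439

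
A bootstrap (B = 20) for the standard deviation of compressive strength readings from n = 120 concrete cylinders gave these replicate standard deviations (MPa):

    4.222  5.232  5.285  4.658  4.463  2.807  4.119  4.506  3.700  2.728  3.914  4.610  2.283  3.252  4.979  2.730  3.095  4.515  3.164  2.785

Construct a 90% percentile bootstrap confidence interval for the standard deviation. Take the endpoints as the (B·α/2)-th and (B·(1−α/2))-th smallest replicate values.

(2.283, 5.232)

Sorted replicates: 2.283, 2.728, 2.730, 2.785, 2.807, 3.095, 3.164, 3.252, 3.700, 3.914, 4.119, 4.222, 4.463, 4.506, 4.515, 4.610, 4.658, 4.979, 5.232, 5.285
α = 0.10; lower rank = 20 × 0.050 = 1; upper rank = 20 × 0.950 = 19.
The 1st smallest replicate is 2.283; the 19th is 5.232.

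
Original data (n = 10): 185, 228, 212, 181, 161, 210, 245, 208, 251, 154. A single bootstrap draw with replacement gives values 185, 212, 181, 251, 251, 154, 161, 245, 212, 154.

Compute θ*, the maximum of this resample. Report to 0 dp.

Maximum = 251

θ* = 251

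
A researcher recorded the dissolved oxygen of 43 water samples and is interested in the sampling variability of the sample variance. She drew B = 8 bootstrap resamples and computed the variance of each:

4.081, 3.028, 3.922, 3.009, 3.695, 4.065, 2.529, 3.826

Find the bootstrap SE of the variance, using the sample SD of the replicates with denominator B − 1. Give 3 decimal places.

SE* = 0.583

Bootstrap SE is the standard deviation of the 8 replicate variances.
Mean of replicates: (4.081 + 3.028 + 3.922 + 3.009 + 3.695 + 4.065 + 2.529 + 3.826) / 8 = 28.1550 / 8 = 3.5194
Sum of squared deviations: (+0.5616)² + (−0.4914)² + (+0.4026)² + (−0.5104)² + (+0.1756)² + (+0.5456)² + (−0.9904)² + (+0.3066)² = 2.3829
Variance = 2.3829 / 7 = 0.3404
SE* = √0.3404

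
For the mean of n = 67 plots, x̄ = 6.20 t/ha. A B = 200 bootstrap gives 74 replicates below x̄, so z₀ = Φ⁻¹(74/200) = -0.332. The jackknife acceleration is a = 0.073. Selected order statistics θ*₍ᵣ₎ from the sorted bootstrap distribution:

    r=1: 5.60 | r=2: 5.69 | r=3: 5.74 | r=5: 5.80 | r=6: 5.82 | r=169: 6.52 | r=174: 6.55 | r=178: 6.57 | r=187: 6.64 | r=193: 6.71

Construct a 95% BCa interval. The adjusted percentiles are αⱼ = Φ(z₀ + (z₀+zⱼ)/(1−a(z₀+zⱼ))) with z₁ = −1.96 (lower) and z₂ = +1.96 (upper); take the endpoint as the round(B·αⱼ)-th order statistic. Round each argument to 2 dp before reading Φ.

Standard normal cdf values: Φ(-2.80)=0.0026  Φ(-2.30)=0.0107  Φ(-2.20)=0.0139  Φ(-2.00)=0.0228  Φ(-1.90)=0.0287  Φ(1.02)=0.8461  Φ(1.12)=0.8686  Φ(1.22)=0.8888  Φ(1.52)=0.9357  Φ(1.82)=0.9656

Lower: z₀ + z₁ = -0.332 + (-1.960) = -2.292; 1 − a(z₀+z₁) = 1 − (0.073)(-2.292) = 1.1673; argument = -0.332 + (-2.292)/1.1673 = -2.2955 → -2.30.
α₁ = Φ(-2.30) = 0.0107; rank = round(200 × 0.0107) = 2; θ*₍2₎ = 5.69.
Upper: z₀ + z₂ = 1.628; 1 − a(z₀+z₂) = 0.8812; argument = 1.5156 → 1.52; α₂ = 0.9357; rank = 187; θ*₍187₎ = 6.64.

(5.69, 6.64)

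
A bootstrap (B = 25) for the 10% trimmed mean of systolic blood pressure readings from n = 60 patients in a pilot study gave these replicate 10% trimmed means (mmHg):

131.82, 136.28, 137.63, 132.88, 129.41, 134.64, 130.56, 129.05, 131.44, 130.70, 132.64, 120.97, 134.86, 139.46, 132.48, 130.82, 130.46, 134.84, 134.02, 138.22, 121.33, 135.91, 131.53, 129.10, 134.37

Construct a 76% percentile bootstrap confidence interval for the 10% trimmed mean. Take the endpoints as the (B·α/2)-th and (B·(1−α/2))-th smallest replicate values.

(129.05, 136.28)

Sorted replicates: 120.97, 121.33, 129.05, 129.10, 129.41, 130.46, 130.56, 130.70, 130.82, 131.44, 131.53, 131.82, 132.48, 132.64, 132.88, 134.02, 134.37, 134.64, 134.84, 134.86, 135.91, 136.28, 137.63, 138.22, 139.46
α = 0.24; lower rank = 25 × 0.120 = 3; upper rank = 25 × 0.880 = 22.
The 3rd smallest replicate is 129.05; the 22nd is 136.28.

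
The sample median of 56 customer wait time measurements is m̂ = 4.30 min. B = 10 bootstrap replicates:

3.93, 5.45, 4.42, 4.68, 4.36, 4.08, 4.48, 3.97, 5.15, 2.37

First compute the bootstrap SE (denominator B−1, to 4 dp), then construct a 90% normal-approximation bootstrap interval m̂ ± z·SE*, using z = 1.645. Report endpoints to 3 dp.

(2.928, 5.672)

Mean of replicates = 4.2890; sum of squared deviations = 6.2577; SE* = √(6.2577/9) = 0.8338
Margin = 1.645 × 0.8338 = 1.3716
Interval: 4.30 ± 1.3716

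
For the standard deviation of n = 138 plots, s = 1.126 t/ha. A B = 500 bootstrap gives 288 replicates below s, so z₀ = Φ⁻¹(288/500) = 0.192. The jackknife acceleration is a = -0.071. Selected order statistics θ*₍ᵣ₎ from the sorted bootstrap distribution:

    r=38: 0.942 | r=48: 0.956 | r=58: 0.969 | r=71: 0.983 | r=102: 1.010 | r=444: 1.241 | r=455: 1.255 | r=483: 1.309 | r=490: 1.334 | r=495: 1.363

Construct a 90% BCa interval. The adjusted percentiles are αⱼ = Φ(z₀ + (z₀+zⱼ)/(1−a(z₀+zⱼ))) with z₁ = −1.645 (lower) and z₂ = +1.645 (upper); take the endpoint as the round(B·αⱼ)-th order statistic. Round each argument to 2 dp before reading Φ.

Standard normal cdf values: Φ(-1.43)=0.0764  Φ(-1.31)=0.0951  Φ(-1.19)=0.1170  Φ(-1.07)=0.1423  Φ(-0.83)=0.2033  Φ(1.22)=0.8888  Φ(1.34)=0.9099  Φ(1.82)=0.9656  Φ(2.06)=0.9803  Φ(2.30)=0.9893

Lower: z₀ + z₁ = 0.192 + (-1.645) = -1.453; 1 − a(z₀+z₁) = 1 − (-0.071)(-1.453) = 0.8968; argument = 0.192 + (-1.453)/0.8968 = -1.4281 → -1.43.
α₁ = Φ(-1.43) = 0.0764; rank = round(500 × 0.0764) = 38; θ*₍38₎ = 0.942.
Upper: z₀ + z₂ = 1.837; 1 − a(z₀+z₂) = 1.1304; argument = 1.8170 → 1.82; α₂ = 0.9656; rank = 483; θ*₍483₎ = 1.309.

(0.942, 1.309)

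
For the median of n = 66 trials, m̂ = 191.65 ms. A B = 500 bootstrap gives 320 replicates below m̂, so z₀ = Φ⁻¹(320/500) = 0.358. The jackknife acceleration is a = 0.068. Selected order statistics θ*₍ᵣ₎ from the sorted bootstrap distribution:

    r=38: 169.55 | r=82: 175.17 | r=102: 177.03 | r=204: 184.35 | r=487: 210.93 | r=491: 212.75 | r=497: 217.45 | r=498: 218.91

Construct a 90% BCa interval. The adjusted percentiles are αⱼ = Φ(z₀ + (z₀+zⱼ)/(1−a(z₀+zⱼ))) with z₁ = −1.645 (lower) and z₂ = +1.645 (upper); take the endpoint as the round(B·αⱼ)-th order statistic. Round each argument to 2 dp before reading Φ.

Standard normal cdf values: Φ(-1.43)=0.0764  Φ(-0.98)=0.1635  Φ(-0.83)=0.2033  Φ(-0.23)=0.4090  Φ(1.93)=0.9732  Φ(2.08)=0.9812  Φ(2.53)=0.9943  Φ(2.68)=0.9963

(177.03, 218.91)

Lower: z₀ + z₁ = 0.358 + (-1.645) = -1.287; 1 − a(z₀+z₁) = 1 − (0.068)(-1.287) = 1.0875; argument = 0.358 + (-1.287)/1.0875 = -0.8254 → -0.83.
α₁ = Φ(-0.83) = 0.2033; rank = round(500 × 0.2033) = 102; θ*₍102₎ = 177.03.
Upper: z₀ + z₂ = 2.003; 1 − a(z₀+z₂) = 0.8638; argument = 2.6768 → 2.68; α₂ = 0.9963; rank = 498; θ*₍498₎ = 218.91.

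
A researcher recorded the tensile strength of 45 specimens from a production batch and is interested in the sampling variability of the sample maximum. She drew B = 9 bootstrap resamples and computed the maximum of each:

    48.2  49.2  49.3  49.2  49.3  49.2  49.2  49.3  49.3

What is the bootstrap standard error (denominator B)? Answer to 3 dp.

Bootstrap SE is the standard deviation of the 9 replicate maximums.
Mean of replicates: (48.2 + 49.2 + 49.3 + 49.2 + 49.3 + 49.2 + 49.2 + 49.3 + 49.3) / 9 = 442.2000 / 9 = 49.1333
Sum of squared deviations: (−0.9333)² + (+0.0667)² + (+0.1667)² + (+0.0667)² + (+0.1667)² + (+0.0667)² + (+0.0667)² + (+0.1667)² + (+0.1667)² = 1.0000
Variance = 1.0000 / 9 = 0.1111
SE* = √0.1111

SE* = 0.333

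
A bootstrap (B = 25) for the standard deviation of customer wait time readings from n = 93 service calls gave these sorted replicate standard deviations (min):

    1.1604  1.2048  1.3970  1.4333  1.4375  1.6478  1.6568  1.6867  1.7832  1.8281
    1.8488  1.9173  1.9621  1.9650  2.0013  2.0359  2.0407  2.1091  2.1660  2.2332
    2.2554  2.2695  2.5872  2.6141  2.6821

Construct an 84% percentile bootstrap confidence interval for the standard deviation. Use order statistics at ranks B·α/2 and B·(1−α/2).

α = 0.16; lower rank = 25 × 0.080 = 2; upper rank = 25 × 0.920 = 23.
The 2nd smallest replicate is 1.2048; the 23rd is 2.5872.

(1.2048, 2.5872)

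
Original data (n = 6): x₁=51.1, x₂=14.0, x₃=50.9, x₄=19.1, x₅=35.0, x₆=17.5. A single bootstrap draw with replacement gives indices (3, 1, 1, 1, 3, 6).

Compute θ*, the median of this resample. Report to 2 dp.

Resample values: 50.9, 51.1, 51.1, 51.1, 50.9, 17.5.
Sorted: 17.5, 50.9, 50.9, 51.1, 51.1, 51.1
Median = average of the two middle values = 51.00

θ* = 51.00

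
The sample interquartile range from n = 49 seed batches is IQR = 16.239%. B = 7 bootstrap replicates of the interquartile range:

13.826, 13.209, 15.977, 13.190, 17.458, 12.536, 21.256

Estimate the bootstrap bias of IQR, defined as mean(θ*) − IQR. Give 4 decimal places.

bias = −0.8887

mean(θ*) = (13.826 + 13.209 + 15.977 + 13.190 + 17.458 + 12.536 + 21.256) / 7 = 15.35029
bias = 15.35029 − 16.239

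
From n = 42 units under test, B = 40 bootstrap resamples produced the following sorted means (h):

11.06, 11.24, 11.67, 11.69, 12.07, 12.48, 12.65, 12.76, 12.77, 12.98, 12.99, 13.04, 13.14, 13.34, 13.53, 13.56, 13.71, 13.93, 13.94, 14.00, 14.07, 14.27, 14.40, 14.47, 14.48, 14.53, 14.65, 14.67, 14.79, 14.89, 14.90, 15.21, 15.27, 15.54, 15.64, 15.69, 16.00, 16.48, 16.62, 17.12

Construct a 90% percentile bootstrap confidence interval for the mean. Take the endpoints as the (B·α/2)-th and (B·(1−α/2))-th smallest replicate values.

α = 0.10; lower rank = 40 × 0.050 = 2; upper rank = 40 × 0.950 = 38.
The 2nd smallest replicate is 11.24; the 38th is 16.48.

(11.24, 16.48)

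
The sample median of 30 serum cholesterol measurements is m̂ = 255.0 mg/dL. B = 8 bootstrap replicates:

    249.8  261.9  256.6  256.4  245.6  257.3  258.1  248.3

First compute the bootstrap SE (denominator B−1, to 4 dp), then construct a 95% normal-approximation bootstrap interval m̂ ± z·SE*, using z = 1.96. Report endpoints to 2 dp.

(243.94, 266.06)

Mean of replicates = 254.2500; sum of squared deviations = 222.8200; SE* = √(222.8200/7) = 5.6419
Margin = 1.96 × 5.6419 = 11.058
Interval: 255.0 ± 11.058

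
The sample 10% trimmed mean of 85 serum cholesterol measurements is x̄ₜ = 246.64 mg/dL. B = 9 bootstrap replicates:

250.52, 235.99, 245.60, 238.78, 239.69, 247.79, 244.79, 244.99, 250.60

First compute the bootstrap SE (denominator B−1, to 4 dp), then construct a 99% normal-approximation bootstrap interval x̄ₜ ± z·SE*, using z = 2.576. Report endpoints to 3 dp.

Mean of replicates = 244.3056; sum of squared deviations = 213.7430; SE* = √(213.7430/8) = 5.1689
Margin = 2.576 × 5.1689 = 13.3151
Interval: 246.64 ± 13.3151

(233.325, 259.955)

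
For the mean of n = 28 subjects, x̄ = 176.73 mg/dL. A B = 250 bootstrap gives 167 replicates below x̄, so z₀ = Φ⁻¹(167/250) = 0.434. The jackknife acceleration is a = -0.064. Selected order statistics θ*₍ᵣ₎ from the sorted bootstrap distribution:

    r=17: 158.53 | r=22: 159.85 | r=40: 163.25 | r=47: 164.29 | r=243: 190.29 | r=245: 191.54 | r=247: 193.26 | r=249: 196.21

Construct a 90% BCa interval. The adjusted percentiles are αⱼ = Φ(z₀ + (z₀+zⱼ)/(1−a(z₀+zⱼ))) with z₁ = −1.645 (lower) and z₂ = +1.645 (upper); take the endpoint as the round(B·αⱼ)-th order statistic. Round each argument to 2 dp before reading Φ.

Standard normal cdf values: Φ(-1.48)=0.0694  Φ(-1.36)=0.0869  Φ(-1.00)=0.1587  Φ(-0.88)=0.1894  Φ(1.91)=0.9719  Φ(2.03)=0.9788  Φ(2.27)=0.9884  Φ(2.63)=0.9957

Lower: z₀ + z₁ = 0.434 + (-1.645) = -1.211; 1 − a(z₀+z₁) = 1 − (-0.064)(-1.211) = 0.9225; argument = 0.434 + (-1.211)/0.9225 = -0.8787 → -0.88.
α₁ = Φ(-0.88) = 0.1894; rank = round(250 × 0.1894) = 47; θ*₍47₎ = 164.29.
Upper: z₀ + z₂ = 2.079; 1 − a(z₀+z₂) = 1.1331; argument = 2.2689 → 2.27; α₂ = 0.9884; rank = 247; θ*₍247₎ = 193.26.

(164.29, 193.26)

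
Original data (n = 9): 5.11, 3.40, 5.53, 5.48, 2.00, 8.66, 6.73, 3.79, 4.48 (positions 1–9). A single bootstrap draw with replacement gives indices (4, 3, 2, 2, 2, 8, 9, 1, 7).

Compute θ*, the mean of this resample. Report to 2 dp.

Resample values: 5.48, 5.53, 3.40, 3.40, 3.40, 3.79, 4.48, 5.11, 6.73.
Mean = (5.48 + 5.53 + 3.40 + 3.40 + 3.40 + 3.79 + 4.48 + 5.11 + 6.73) / 9 = 41.320 / 9 = 4.59

θ* = 4.59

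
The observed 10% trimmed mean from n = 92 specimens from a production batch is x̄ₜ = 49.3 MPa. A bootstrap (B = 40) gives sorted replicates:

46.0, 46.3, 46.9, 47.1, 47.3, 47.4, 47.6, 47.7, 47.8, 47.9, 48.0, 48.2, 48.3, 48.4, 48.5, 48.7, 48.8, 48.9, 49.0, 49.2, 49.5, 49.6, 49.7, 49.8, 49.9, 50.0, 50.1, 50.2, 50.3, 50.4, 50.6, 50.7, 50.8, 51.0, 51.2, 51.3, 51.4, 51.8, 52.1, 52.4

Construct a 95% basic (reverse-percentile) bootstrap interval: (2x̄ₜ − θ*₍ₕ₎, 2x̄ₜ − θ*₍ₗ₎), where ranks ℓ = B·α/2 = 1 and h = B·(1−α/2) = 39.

(46.5, 52.6)

Percentile endpoints at ranks 1 and 39: θ*₍1₎ = 46.0, θ*₍39₎ = 52.1.
Basic interval reflects these around x̄ₜ:
  lower = 2 × 49.3 − 52.1 = 46.5
  upper = 2 × 49.3 − 46.0 = 52.6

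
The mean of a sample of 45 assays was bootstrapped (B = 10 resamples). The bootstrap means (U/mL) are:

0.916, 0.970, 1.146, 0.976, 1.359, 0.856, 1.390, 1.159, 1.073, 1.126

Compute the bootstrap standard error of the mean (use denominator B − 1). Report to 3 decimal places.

SE* = 0.178

Bootstrap SE is the standard deviation of the 10 replicate means.
Mean of replicates: (0.916 + 0.970 + 1.146 + 0.976 + 1.359 + 0.856 + 1.390 + 1.159 + 1.073 + 1.126) / 10 = 10.97100 / 10 = 1.09710
Sum of squared deviations: (−0.18110)² + (−0.12710)² + (+0.04890)² + (−0.12110)² + (+0.26190)² + (−0.24110)² + (+0.29290)² + (+0.06190)² + (−0.02410)² + (+0.02890)² = 0.28377
Variance = 0.28377 / 9 = 0.03153
SE* = √0.03153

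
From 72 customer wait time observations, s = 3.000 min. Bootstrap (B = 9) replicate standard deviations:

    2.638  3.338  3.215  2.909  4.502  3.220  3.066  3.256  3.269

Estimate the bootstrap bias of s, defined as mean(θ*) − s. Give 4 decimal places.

bias = +0.2681

mean(θ*) = (2.638 + 3.338 + 3.215 + 2.909 + 4.502 + 3.220 + 3.066 + 3.256 + 3.269) / 9 = 3.26811
bias = 3.26811 − 3.000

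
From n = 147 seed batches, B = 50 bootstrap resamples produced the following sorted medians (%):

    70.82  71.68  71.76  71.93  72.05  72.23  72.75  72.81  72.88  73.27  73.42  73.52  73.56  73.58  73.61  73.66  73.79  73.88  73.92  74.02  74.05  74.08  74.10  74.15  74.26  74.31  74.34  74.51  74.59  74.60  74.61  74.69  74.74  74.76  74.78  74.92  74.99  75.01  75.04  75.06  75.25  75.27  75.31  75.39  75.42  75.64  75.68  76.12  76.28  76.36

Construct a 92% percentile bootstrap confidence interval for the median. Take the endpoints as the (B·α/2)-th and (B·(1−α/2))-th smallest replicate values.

α = 0.08; lower rank = 50 × 0.040 = 2; upper rank = 50 × 0.960 = 48.
The 2nd smallest replicate is 71.68; the 48th is 76.12.

(71.68, 76.12)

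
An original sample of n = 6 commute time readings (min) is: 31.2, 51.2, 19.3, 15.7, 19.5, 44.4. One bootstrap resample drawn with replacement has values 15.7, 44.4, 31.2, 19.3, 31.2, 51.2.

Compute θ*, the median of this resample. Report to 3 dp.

θ* = 31.200

Sorted: 15.7, 19.3, 31.2, 31.2, 44.4, 51.2
Median = average of the two middle values = 31.200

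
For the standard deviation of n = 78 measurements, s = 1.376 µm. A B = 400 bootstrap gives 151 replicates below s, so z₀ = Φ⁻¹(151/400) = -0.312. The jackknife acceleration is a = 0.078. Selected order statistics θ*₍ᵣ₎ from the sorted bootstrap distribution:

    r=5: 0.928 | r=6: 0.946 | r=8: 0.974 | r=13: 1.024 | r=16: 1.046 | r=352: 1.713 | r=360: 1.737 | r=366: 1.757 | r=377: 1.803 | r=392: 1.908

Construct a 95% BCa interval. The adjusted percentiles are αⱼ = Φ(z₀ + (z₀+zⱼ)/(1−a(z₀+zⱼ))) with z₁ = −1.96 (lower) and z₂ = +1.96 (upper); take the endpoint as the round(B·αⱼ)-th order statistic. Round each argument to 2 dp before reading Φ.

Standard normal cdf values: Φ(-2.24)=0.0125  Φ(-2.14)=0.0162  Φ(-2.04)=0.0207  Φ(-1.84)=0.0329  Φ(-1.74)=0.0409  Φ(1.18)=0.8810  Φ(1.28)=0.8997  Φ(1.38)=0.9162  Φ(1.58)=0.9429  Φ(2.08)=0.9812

(0.928, 1.803)

Lower: z₀ + z₁ = -0.312 + (-1.960) = -2.272; 1 − a(z₀+z₁) = 1 − (0.078)(-2.272) = 1.1772; argument = -0.312 + (-2.272)/1.1772 = -2.2420 → -2.24.
α₁ = Φ(-2.24) = 0.0125; rank = round(400 × 0.0125) = 5; θ*₍5₎ = 0.928.
Upper: z₀ + z₂ = 1.648; 1 − a(z₀+z₂) = 0.8715; argument = 1.5791 → 1.58; α₂ = 0.9429; rank = 377; θ*₍377₎ = 1.803.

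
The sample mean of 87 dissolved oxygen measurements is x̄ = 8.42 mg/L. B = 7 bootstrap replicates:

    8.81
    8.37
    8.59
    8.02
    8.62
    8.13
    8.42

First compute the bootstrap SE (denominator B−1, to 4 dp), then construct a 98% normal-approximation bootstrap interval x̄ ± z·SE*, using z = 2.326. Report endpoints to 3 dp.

(7.771, 9.069)

Mean of replicates = 8.4229; sum of squared deviations = 0.4675; SE* = √(0.4675/6) = 0.2791
Margin = 2.326 × 0.2791 = 0.6492
Interval: 8.42 ± 0.6492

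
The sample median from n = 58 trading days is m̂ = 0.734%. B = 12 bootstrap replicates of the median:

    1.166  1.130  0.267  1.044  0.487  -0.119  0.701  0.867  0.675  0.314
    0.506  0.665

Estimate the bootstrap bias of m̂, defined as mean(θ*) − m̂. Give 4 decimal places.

bias = −0.0921

mean(θ*) = (1.166 + 1.130 + 0.267 + 1.044 + 0.487 + (-0.119) + 0.701 + 0.867 + 0.675 + 0.314 + 0.506 + 0.665) / 12 = 0.64192
bias = 0.64192 − 0.734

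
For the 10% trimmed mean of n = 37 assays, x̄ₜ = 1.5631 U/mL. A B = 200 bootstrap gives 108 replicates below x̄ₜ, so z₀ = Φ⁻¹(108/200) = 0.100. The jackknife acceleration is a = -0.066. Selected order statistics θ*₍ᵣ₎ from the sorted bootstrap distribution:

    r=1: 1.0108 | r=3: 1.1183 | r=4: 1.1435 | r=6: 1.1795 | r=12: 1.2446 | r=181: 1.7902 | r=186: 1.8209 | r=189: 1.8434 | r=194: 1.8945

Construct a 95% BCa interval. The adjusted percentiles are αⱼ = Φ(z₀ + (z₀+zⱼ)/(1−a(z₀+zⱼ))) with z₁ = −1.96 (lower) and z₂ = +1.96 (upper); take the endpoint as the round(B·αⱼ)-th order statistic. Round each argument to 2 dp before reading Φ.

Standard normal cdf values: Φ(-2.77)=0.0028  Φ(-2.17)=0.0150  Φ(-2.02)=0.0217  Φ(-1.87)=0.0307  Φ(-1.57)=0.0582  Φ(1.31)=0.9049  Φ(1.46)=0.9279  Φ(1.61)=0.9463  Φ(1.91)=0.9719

Lower: z₀ + z₁ = 0.100 + (-1.960) = -1.860; 1 − a(z₀+z₁) = 1 − (-0.066)(-1.860) = 0.8772; argument = 0.100 + (-1.860)/0.8772 = -2.0203 → -2.02.
α₁ = Φ(-2.02) = 0.0217; rank = round(200 × 0.0217) = 4; θ*₍4₎ = 1.1435.
Upper: z₀ + z₂ = 2.060; 1 − a(z₀+z₂) = 1.1360; argument = 1.9134 → 1.91; α₂ = 0.9719; rank = 194; θ*₍194₎ = 1.8945.

(1.1435, 1.8945)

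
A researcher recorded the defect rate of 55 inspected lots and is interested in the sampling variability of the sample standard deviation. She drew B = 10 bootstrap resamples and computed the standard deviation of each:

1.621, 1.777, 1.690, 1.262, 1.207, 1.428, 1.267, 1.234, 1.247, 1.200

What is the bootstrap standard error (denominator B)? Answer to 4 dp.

SE* = 0.2098

Bootstrap SE is the standard deviation of the 10 replicate standard deviations.
Mean of replicates: (1.621 + 1.777 + 1.690 + 1.262 + 1.207 + 1.428 + 1.267 + 1.234 + 1.247 + 1.200) / 10 = 13.933000 / 10 = 1.393300
Sum of squared deviations: (+0.227700)² + (+0.383700)² + (+0.296700)² + (−0.131300)² + (−0.186300)² + (+0.034700)² + (−0.126300)² + (−0.159300)² + (−0.146300)² + (−0.193300)² = 0.440352
Variance = 0.440352 / 10 = 0.044035
SE* = √0.044035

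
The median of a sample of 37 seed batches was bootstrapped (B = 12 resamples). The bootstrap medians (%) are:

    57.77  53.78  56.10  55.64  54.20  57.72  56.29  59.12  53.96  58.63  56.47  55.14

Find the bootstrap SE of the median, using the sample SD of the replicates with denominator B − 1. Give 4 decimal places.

SE* = 1.7988

Bootstrap SE is the standard deviation of the 12 replicate medians.
Mean of replicates: (57.77 + 53.78 + 56.10 + 55.64 + 54.20 + 57.72 + 56.29 + 59.12 + 53.96 + 58.63 + 56.47 + 55.14) / 12 = 674.82000 / 12 = 56.23500
Sum of squared deviations: (+1.53500)² + (−2.45500)² + (−0.13500)² + (−0.59500)² + (−2.03500)² + (+1.48500)² + (+0.05500)² + (+2.88500)² + (−2.27500)² + (+2.39500)² + (+0.23500)² + (−1.09500)² = 35.59410
Variance = 35.59410 / 11 = 3.23583
SE* = √3.23583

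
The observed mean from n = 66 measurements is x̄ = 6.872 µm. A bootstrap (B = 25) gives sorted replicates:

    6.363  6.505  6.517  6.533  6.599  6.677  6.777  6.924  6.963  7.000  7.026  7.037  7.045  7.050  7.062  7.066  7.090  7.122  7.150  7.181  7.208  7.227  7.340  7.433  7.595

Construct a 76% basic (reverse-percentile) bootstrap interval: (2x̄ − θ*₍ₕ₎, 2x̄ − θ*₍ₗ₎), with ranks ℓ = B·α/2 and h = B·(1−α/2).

Percentile endpoints at ranks 3 and 22: θ*₍3₎ = 6.517, θ*₍22₎ = 7.227.
Basic interval reflects these around x̄:
  lower = 2 × 6.872 − 7.227 = 6.517
  upper = 2 × 6.872 − 6.517 = 7.227

(6.517, 7.227)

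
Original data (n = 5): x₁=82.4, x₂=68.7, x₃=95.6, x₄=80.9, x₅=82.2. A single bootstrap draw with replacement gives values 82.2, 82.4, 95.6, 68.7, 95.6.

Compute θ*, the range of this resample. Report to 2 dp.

θ* = 26.90

Range = 95.6 − 68.7 = 26.90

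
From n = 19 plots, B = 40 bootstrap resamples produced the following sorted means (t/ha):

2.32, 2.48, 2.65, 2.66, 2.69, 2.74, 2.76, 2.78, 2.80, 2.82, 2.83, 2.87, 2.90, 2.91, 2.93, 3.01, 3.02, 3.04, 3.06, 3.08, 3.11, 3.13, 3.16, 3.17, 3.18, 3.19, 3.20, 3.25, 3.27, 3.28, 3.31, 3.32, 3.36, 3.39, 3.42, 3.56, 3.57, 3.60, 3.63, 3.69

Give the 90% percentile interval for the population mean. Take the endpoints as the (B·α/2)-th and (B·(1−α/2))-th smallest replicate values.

(2.48, 3.60)

α = 0.10; lower rank = 40 × 0.050 = 2; upper rank = 40 × 0.950 = 38.
The 2nd smallest replicate is 2.48; the 38th is 3.60.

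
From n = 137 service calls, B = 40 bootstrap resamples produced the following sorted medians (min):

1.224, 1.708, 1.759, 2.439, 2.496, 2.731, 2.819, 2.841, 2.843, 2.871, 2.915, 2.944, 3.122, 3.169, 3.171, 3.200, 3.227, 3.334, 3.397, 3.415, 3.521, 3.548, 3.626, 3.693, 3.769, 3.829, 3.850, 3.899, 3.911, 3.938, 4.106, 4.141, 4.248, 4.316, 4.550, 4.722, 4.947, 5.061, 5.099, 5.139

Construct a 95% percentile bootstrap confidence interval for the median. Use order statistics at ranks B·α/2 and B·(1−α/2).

(1.224, 5.099)

α = 0.05; lower rank = 40 × 0.025 = 1; upper rank = 40 × 0.975 = 39.
The 1st smallest replicate is 1.224; the 39th is 5.099.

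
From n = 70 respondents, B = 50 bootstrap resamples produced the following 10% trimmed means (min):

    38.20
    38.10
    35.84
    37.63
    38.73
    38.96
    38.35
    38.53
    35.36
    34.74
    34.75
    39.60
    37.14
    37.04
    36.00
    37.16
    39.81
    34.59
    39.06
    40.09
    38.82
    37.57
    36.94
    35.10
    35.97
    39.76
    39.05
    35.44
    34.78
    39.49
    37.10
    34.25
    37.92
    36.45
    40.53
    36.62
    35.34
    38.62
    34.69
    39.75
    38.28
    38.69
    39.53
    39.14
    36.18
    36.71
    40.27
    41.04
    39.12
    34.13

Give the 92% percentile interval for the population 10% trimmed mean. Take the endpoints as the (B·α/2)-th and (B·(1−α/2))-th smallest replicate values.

(34.25, 40.27)

Sorted replicates: 34.13, 34.25, 34.59, 34.69, 34.74, 34.75, 34.78, 35.10, 35.34, 35.36, 35.44, 35.84, 35.97, 36.00, 36.18, 36.45, 36.62, 36.71, 36.94, 37.04, 37.10, 37.14, 37.16, 37.57, 37.63, 37.92, 38.10, 38.20, 38.28, 38.35, 38.53, 38.62, 38.69, 38.73, 38.82, 38.96, 39.05, 39.06, 39.12, 39.14, 39.49, 39.53, 39.60, 39.75, 39.76, 39.81, 40.09, 40.27, 40.53, 41.04
α = 0.08; lower rank = 50 × 0.040 = 2; upper rank = 50 × 0.960 = 48.
The 2nd smallest replicate is 34.25; the 48th is 40.27.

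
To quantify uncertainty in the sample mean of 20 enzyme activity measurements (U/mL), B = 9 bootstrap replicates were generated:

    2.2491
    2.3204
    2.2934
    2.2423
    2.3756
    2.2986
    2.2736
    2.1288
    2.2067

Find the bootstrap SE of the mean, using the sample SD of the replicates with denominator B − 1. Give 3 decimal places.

SE* = 0.071

Bootstrap SE is the standard deviation of the 9 replicate means.
Mean of replicates: (2.2491 + 2.3204 + 2.2934 + 2.2423 + 2.3756 + 2.2986 + 2.2736 + 2.1288 + 2.2067) / 9 = 20.38850 / 9 = 2.26539
Sum of squared deviations: (−0.01629)² + (+0.05501)² + (+0.02801)² + (−0.02309)² + (+0.11021)² + (+0.03321)² + (+0.00821)² + (−0.13659)² + (−0.05869)² = 0.04003
Variance = 0.04003 / 8 = 0.00500
SE* = √0.00500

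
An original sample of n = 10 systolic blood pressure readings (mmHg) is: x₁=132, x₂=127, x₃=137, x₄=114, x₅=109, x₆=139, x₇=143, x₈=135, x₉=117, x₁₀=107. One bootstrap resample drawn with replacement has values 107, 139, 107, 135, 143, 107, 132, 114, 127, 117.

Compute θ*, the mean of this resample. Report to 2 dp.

θ* = 122.80

Mean = (107 + 139 + 107 + 135 + 143 + 107 + 132 + 114 + 127 + 117) / 10 = 1228.0 / 10 = 122.80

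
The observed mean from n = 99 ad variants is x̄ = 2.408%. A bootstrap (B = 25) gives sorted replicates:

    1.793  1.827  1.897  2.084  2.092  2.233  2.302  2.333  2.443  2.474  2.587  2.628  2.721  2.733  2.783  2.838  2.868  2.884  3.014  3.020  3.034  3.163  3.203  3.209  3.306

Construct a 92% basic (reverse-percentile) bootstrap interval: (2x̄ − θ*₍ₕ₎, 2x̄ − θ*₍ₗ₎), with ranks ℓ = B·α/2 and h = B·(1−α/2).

Percentile endpoints at ranks 1 and 24: θ*₍1₎ = 1.793, θ*₍24₎ = 3.209.
Basic interval reflects these around x̄:
  lower = 2 × 2.408 − 3.209 = 1.607
  upper = 2 × 2.408 − 1.793 = 3.023

(1.607, 3.023)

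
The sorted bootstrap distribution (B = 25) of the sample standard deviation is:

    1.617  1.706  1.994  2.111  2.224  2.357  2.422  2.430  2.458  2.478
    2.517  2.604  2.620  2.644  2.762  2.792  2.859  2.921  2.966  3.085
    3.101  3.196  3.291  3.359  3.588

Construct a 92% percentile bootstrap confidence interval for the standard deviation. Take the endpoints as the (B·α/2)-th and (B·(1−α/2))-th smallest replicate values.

(1.617, 3.359)

α = 0.08; lower rank = 25 × 0.040 = 1; upper rank = 25 × 0.960 = 24.
The 1st smallest replicate is 1.617; the 24th is 3.359.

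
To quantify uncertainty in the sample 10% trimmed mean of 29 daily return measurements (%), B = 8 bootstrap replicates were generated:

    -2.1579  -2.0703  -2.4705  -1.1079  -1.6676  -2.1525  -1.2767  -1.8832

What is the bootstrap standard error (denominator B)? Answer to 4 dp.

Bootstrap SE is the standard deviation of the 8 replicate 10% trimmed means.
Mean of replicates: ((-2.1579) + (-2.0703) + (-2.4705) + (-1.1079) + (-1.6676) + (-2.1525) + (-1.2767) + (-1.8832)) / 8 = -14.78660 / 8 = -1.84832
Sum of squared deviations: (−0.30958)² + (−0.22198)² + (−0.62217)² + (+0.74042)² + (+0.18073)² + (−0.30417)² + (+0.57163)² + (−0.03487)² = 1.53360
Variance = 1.53360 / 8 = 0.19170
SE* = √0.19170

SE* = 0.4378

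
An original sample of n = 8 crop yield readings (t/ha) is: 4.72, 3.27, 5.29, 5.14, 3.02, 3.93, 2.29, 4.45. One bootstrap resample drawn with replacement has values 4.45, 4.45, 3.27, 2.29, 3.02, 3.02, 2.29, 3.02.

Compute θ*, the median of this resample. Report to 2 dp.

Sorted: 2.29, 2.29, 3.02, 3.02, 3.02, 3.27, 4.45, 4.45
Median = average of the two middle values = 3.02

θ* = 3.02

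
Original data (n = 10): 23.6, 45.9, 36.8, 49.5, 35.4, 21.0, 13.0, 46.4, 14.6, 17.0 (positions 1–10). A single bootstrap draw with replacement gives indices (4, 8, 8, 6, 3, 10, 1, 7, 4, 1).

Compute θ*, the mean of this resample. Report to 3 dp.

Resample values: 49.5, 46.4, 46.4, 21.0, 36.8, 17.0, 23.6, 13.0, 49.5, 23.6.
Mean = (49.5 + 46.4 + 46.4 + 21.0 + 36.8 + 17.0 + 23.6 + 13.0 + 49.5 + 23.6) / 10 = 326.80 / 10 = 32.680

θ* = 32.680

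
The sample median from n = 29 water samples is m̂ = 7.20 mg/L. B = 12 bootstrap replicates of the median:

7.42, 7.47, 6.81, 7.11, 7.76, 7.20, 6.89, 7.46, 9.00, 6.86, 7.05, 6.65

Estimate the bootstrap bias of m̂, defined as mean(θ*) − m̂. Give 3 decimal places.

bias = +0.107

mean(θ*) = (7.42 + 7.47 + 6.81 + 7.11 + 7.76 + 7.20 + 6.89 + 7.46 + 9.00 + 6.86 + 7.05 + 6.65) / 12 = 7.3067
bias = 7.3067 − 7.20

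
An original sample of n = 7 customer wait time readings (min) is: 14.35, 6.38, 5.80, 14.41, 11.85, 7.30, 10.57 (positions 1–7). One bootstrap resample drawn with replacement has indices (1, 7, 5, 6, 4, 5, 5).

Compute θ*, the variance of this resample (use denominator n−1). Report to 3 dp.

Resample values: 14.35, 10.57, 11.85, 7.30, 14.41, 11.85, 11.85.
Mean = 11.7400; sum of squared deviations = 35.0598
s² = 35.0598 / 6 = 5.8433

θ* = 5.843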